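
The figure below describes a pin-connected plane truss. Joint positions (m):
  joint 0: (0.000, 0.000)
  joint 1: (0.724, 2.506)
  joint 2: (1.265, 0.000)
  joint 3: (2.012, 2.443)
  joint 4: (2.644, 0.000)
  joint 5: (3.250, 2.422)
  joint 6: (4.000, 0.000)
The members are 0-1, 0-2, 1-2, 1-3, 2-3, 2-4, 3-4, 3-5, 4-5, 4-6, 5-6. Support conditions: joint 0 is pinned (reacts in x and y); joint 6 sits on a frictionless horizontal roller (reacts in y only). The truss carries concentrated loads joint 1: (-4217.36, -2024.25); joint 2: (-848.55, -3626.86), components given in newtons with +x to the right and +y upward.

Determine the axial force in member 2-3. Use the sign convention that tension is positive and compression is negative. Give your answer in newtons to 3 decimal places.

-1116.698

N=7 nodes, M=11 members, R=3 reactions → 2N=14, M+R=14
member 0 (0-1): L=2.6085, (cx,cy)=(0.2776,0.9607)
member 1 (0-2): L=1.2650, (cx,cy)=(1.0000,0.0000)
member 2 (1-2): L=2.5637, (cx,cy)=(0.2110,-0.9775)
member 3 (1-3): L=1.2895, (cx,cy)=(0.9988,-0.0489)
member 4 (2-3): L=2.5547, (cx,cy)=(0.2924,0.9563)
member 5 (2-4): L=1.3790, (cx,cy)=(1.0000,0.0000)
member 6 (3-4): L=2.5234, (cx,cy)=(0.2505,-0.9681)
member 7 (3-5): L=1.2382, (cx,cy)=(0.9999,-0.0170)
member 8 (4-5): L=2.4967, (cx,cy)=(0.2427,0.9701)
member 9 (4-6): L=1.3560, (cx,cy)=(1.0000,0.0000)
member 10 (5-6): L=2.5355, (cx,cy)=(0.2958,-0.9552)
solve A·x = −loads:
  F[0-1] = -7057.1815 N (compression)
  F[0-2] = -3107.1513 N (compression)
  F[1-2] = +4802.9048 N (tension)
  F[1-3] = +1246.5781 N (tension)
  F[2-3] = -1116.6978 N (compression)
  F[2-4] = -918.5588 N (compression)
  F[3-4] = +1154.9266 N (tension)
  F[3-5] = +629.3942 N (tension)
  F[4-5] = -1152.5852 N (compression)
  F[4-6] = -349.5435 N (compression)
  F[5-6] = +1181.6737 N (tension)
  Rx@0 = +5065.9100 N
  Ry@0 = +6779.9023 N
  Ry@6 = -1128.7923 N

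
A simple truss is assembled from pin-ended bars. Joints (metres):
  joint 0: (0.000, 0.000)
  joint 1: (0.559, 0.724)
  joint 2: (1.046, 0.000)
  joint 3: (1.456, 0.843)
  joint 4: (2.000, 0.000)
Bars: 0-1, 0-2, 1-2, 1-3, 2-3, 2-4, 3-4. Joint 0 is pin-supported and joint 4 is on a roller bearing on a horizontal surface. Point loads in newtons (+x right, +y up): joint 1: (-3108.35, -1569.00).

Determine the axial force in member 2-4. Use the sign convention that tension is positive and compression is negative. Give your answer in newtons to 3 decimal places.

N=5 nodes, M=7 members, R=3 reactions → 2N=10, M+R=10
member 0 (0-1): L=0.9147, (cx,cy)=(0.6111,0.7915)
member 1 (0-2): L=1.0460, (cx,cy)=(1.0000,0.0000)
member 2 (1-2): L=0.8726, (cx,cy)=(0.5581,-0.8298)
member 3 (1-3): L=0.9049, (cx,cy)=(0.9913,0.1315)
member 4 (2-3): L=0.9374, (cx,cy)=(0.4374,0.8993)
member 5 (2-4): L=0.9540, (cx,cy)=(1.0000,0.0000)
member 6 (3-4): L=1.0033, (cx,cy)=(0.5422,-0.8402)
solve A·x = −loads:
  F[0-1] = -2849.7977 N (compression)
  F[0-2] = -1366.7352 N (compression)
  F[1-2] = +960.3990 N (tension)
  F[1-3] = +837.9824 N (tension)
  F[2-3] = -886.1441 N (compression)
  F[2-4] = -443.1291 N (compression)
  F[3-4] = +817.2532 N (tension)
  Rx@0 = +3108.3500 N
  Ry@0 = +2255.6872 N
  Ry@4 = -686.6872 N

-443.129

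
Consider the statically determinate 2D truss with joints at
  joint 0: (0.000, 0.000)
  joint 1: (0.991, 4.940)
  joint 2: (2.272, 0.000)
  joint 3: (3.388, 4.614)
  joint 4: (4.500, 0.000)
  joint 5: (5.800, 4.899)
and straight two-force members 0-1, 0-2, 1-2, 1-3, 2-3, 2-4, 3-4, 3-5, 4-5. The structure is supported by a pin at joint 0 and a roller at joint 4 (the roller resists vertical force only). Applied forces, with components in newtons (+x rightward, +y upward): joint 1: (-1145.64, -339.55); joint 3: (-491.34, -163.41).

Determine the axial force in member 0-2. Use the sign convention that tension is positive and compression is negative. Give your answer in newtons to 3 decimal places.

N=6 nodes, M=9 members, R=3 reactions → 2N=12, M+R=12
member 0 (0-1): L=5.0384, (cx,cy)=(0.1967,0.9805)
member 1 (0-2): L=2.2720, (cx,cy)=(1.0000,0.0000)
member 2 (1-2): L=5.1034, (cx,cy)=(0.2510,-0.9680)
member 3 (1-3): L=2.4191, (cx,cy)=(0.9909,-0.1348)
member 4 (2-3): L=4.7470, (cx,cy)=(0.2351,0.9720)
member 5 (2-4): L=2.2280, (cx,cy)=(1.0000,0.0000)
member 6 (3-4): L=4.7461, (cx,cy)=(0.2343,-0.9722)
member 7 (3-5): L=2.4288, (cx,cy)=(0.9931,0.1173)
member 8 (4-5): L=5.0686, (cx,cy)=(0.2565,0.9665)
solve A·x = −loads:
  F[0-1] = -2107.7726 N (compression)
  F[0-2] = -1222.4051 N (compression)
  F[1-2] = +1742.9227 N (tension)
  F[1-3] = +296.2772 N (tension)
  F[2-3] = -1735.7712 N (compression)
  F[2-4] = -376.8459 N (compression)
  F[3-4] = +1608.4095 N (tension)
  F[3-5] = -0.0000 N (tension)
  F[4-5] = +0.0000 N (tension)
  Rx@0 = +1636.9800 N
  Ry@0 = +2066.5994 N
  Ry@4 = -1563.6394 N

-1222.405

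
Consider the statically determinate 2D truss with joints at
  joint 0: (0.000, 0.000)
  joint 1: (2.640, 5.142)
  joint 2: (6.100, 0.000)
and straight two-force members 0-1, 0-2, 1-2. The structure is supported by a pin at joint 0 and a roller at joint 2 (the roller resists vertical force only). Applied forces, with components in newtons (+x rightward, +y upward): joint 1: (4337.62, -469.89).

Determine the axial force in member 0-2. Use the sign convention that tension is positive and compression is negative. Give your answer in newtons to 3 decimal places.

2597.195

N=3 nodes, M=3 members, R=3 reactions → 2N=6, M+R=6
member 0 (0-1): L=5.7801, (cx,cy)=(0.4567,0.8896)
member 1 (0-2): L=6.1000, (cx,cy)=(1.0000,0.0000)
member 2 (1-2): L=6.1977, (cx,cy)=(0.5583,-0.8297)
solve A·x = −loads:
  F[0-1] = +3810.5530 N (tension)
  F[0-2] = +2597.1953 N (tension)
  F[1-2] = -4652.2243 N (compression)
  Rx@0 = -4337.6200 N
  Ry@0 = -3389.8726 N
  Ry@2 = +3859.7626 N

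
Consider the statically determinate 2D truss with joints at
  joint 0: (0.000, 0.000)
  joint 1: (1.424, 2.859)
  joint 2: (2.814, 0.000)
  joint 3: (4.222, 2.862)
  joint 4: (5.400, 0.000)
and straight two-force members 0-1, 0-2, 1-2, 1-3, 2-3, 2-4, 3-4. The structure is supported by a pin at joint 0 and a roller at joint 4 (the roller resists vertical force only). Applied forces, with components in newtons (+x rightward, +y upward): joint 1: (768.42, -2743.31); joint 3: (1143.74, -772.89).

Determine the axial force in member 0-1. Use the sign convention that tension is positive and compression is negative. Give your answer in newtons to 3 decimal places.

-1313.212

N=5 nodes, M=7 members, R=3 reactions → 2N=10, M+R=10
member 0 (0-1): L=3.1940, (cx,cy)=(0.4458,0.8951)
member 1 (0-2): L=2.8140, (cx,cy)=(1.0000,0.0000)
member 2 (1-2): L=3.1790, (cx,cy)=(0.4372,-0.8993)
member 3 (1-3): L=2.7980, (cx,cy)=(1.0000,0.0011)
member 4 (2-3): L=3.1896, (cx,cy)=(0.4414,0.8973)
member 5 (2-4): L=2.5860, (cx,cy)=(1.0000,0.0000)
member 6 (3-4): L=3.0950, (cx,cy)=(0.3806,-0.9247)
solve A·x = −loads:
  F[0-1] = -1313.2120 N (compression)
  F[0-2] = +2497.6365 N (tension)
  F[1-2] = -1744.0176 N (compression)
  F[1-3] = -591.3326 N (compression)
  F[2-3] = +1748.0003 N (tension)
  F[2-4] = +963.4428 N (tension)
  F[3-4] = -2531.2473 N (compression)
  Rx@0 = -1912.1600 N
  Ry@0 = +1175.4756 N
  Ry@4 = +2340.7244 N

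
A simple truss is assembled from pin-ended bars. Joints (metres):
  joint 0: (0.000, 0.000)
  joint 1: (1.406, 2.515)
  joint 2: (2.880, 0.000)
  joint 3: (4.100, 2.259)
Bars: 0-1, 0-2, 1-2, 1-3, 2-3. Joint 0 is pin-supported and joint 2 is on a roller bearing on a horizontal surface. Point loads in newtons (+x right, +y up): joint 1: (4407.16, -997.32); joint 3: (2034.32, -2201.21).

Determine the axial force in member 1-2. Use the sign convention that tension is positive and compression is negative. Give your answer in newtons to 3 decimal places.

N=4 nodes, M=5 members, R=3 reactions → 2N=8, M+R=8
member 0 (0-1): L=2.8813, (cx,cy)=(0.4880,0.8729)
member 1 (0-2): L=2.8800, (cx,cy)=(1.0000,0.0000)
member 2 (1-2): L=2.9151, (cx,cy)=(0.5056,-0.8627)
member 3 (1-3): L=2.7061, (cx,cy)=(0.9955,-0.0946)
member 4 (2-3): L=2.5674, (cx,cy)=(0.4752,0.8799)
solve A·x = −loads:
  F[0-1] = +6720.7807 N (tension)
  F[0-2] = +3161.9464 N (tension)
  F[1-2] = -8293.2496 N (compression)
  F[1-3] = +3079.5853 N (tension)
  F[2-3] = -2170.6098 N (compression)
  Rx@0 = -6441.4800 N
  Ry@0 = -5866.3065 N
  Ry@2 = +9064.8365 N

-8293.250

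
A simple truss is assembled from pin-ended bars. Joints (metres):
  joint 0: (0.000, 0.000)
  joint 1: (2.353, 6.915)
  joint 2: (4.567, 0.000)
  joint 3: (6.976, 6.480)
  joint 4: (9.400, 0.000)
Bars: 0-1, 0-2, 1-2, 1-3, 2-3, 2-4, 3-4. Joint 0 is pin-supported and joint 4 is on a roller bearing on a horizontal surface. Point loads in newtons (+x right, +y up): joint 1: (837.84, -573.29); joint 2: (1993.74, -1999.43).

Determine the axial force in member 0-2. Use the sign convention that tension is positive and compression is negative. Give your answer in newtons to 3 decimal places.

3117.902

N=5 nodes, M=7 members, R=3 reactions → 2N=10, M+R=10
member 0 (0-1): L=7.3044, (cx,cy)=(0.3221,0.9467)
member 1 (0-2): L=4.5670, (cx,cy)=(1.0000,0.0000)
member 2 (1-2): L=7.2608, (cx,cy)=(0.3049,-0.9524)
member 3 (1-3): L=4.6434, (cx,cy)=(0.9956,-0.0937)
member 4 (2-3): L=6.9133, (cx,cy)=(0.3485,0.9373)
member 5 (2-4): L=4.8330, (cx,cy)=(1.0000,0.0000)
member 6 (3-4): L=6.9185, (cx,cy)=(0.3504,-0.9366)
solve A·x = −loads:
  F[0-1] = -888.8222 N (compression)
  F[0-2] = +3117.9015 N (tension)
  F[1-2] = +404.8243 N (tension)
  F[1-3] = -1253.1137 N (compression)
  F[2-3] = +1721.8004 N (tension)
  F[2-4] = +647.6262 N (tension)
  F[3-4] = -1848.4433 N (compression)
  Rx@0 = -2831.5800 N
  Ry@0 = +841.4422 N
  Ry@4 = +1731.2778 N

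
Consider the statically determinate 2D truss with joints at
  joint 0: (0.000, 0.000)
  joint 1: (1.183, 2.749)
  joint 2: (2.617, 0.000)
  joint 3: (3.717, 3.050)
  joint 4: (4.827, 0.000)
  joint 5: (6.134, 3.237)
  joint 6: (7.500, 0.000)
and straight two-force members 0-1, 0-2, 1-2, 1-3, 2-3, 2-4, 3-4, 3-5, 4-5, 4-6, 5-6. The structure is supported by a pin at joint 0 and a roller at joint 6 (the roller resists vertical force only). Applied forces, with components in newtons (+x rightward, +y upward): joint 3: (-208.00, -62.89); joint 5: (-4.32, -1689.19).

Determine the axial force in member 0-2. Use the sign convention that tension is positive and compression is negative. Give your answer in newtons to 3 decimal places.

-29.069

N=7 nodes, M=11 members, R=3 reactions → 2N=14, M+R=14
member 0 (0-1): L=2.9927, (cx,cy)=(0.3953,0.9186)
member 1 (0-2): L=2.6170, (cx,cy)=(1.0000,0.0000)
member 2 (1-2): L=3.1005, (cx,cy)=(0.4625,-0.8866)
member 3 (1-3): L=2.5518, (cx,cy)=(0.9930,0.1180)
member 4 (2-3): L=3.2423, (cx,cy)=(0.3393,0.9407)
member 5 (2-4): L=2.2100, (cx,cy)=(1.0000,0.0000)
member 6 (3-4): L=3.2457, (cx,cy)=(0.3420,-0.9397)
member 7 (3-5): L=2.4242, (cx,cy)=(0.9970,0.0771)
member 8 (4-5): L=3.4909, (cx,cy)=(0.3744,0.9273)
member 9 (4-6): L=2.6730, (cx,cy)=(1.0000,0.0000)
member 10 (5-6): L=3.5134, (cx,cy)=(0.3888,-0.9213)
solve A·x = −loads:
  F[0-1] = -463.5869 N (compression)
  F[0-2] = -29.0687 N (compression)
  F[1-2] = +429.1437 N (tension)
  F[1-3] = -384.4138 N (compression)
  F[2-3] = -404.4763 N (compression)
  F[2-4] = +306.6350 N (tension)
  F[3-4] = +350.7510 N (tension)
  F[3-5] = -432.1962 N (compression)
  F[4-5] = -355.4553 N (compression)
  F[4-6] = +559.6715 N (tension)
  F[5-6] = -1439.5032 N (compression)
  Rx@0 = +212.3200 N
  Ry@0 = +425.8307 N
  Ry@6 = +1326.2493 N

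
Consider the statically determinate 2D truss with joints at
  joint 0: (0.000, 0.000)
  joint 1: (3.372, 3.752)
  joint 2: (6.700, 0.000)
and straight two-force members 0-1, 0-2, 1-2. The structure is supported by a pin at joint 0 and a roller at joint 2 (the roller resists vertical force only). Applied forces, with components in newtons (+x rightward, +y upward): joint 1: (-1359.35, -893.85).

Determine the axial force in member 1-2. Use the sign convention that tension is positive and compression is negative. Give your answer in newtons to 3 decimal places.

416.215

N=3 nodes, M=3 members, R=3 reactions → 2N=6, M+R=6
member 0 (0-1): L=5.0446, (cx,cy)=(0.6684,0.7438)
member 1 (0-2): L=6.7000, (cx,cy)=(1.0000,0.0000)
member 2 (1-2): L=5.0153, (cx,cy)=(0.6636,-0.7481)
solve A·x = −loads:
  F[0-1] = -1620.4347 N (compression)
  F[0-2] = -276.1885 N (compression)
  F[1-2] = +416.2152 N (tension)
  Rx@0 = +1359.3500 N
  Ry@0 = +1205.2260 N
  Ry@2 = -311.3760 N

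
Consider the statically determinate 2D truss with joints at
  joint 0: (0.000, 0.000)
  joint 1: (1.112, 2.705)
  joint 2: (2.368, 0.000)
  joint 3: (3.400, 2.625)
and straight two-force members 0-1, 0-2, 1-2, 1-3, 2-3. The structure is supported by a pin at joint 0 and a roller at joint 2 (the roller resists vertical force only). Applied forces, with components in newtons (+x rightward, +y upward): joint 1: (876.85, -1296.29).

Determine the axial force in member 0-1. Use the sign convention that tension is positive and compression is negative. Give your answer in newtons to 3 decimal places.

339.582

N=4 nodes, M=5 members, R=3 reactions → 2N=8, M+R=8
member 0 (0-1): L=2.9246, (cx,cy)=(0.3802,0.9249)
member 1 (0-2): L=2.3680, (cx,cy)=(1.0000,0.0000)
member 2 (1-2): L=2.9824, (cx,cy)=(0.4211,-0.9070)
member 3 (1-3): L=2.2894, (cx,cy)=(0.9994,-0.0349)
member 4 (2-3): L=2.8206, (cx,cy)=(0.3659,0.9307)
solve A·x = −loads:
  F[0-1] = +339.5825 N (tension)
  F[0-2] = +747.7351 N (tension)
  F[1-2] = -1775.4988 N (compression)
  F[1-3] = -0.0000 N (compression)
  F[2-3] = +0.0000 N (tension)
  Rx@0 = -876.8500 N
  Ry@0 = -314.0790 N
  Ry@2 = +1610.3690 N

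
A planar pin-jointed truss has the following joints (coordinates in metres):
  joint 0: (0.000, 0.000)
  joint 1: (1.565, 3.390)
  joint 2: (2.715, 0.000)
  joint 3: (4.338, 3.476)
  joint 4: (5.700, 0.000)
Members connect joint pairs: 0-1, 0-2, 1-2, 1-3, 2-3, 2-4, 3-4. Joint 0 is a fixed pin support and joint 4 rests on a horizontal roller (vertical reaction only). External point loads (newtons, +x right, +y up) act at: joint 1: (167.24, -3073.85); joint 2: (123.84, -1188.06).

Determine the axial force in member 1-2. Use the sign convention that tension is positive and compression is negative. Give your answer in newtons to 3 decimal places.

N=5 nodes, M=7 members, R=3 reactions → 2N=10, M+R=10
member 0 (0-1): L=3.7338, (cx,cy)=(0.4191,0.9079)
member 1 (0-2): L=2.7150, (cx,cy)=(1.0000,0.0000)
member 2 (1-2): L=3.5797, (cx,cy)=(0.3213,-0.9470)
member 3 (1-3): L=2.7743, (cx,cy)=(0.9995,0.0310)
member 4 (2-3): L=3.8362, (cx,cy)=(0.4231,0.9061)
member 5 (2-4): L=2.9850, (cx,cy)=(1.0000,0.0000)
member 6 (3-4): L=3.7333, (cx,cy)=(0.3648,-0.9311)
solve A·x = −loads:
  F[0-1] = -3031.7576 N (compression)
  F[0-2] = +1561.8203 N (tension)
  F[1-2] = -382.3084 N (compression)
  F[1-3] = -1315.7954 N (compression)
  F[2-3] = +1710.7489 N (tension)
  F[2-4] = +591.3949 N (tension)
  F[3-4] = -1621.0438 N (compression)
  Rx@0 = -291.0800 N
  Ry@0 = +2752.5939 N
  Ry@4 = +1509.3161 N

-382.308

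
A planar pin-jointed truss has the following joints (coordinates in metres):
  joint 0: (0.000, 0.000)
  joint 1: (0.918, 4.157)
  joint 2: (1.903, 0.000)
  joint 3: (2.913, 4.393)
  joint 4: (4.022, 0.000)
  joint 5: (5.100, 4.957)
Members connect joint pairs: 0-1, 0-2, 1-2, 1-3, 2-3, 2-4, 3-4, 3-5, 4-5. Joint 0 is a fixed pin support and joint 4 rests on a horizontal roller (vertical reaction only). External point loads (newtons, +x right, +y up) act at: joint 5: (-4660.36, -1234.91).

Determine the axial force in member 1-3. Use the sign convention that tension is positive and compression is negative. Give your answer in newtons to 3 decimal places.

-2427.115

N=6 nodes, M=9 members, R=3 reactions → 2N=12, M+R=12
member 0 (0-1): L=4.2572, (cx,cy)=(0.2156,0.9765)
member 1 (0-2): L=1.9030, (cx,cy)=(1.0000,0.0000)
member 2 (1-2): L=4.2721, (cx,cy)=(0.2306,-0.9731)
member 3 (1-3): L=2.0089, (cx,cy)=(0.9931,0.1175)
member 4 (2-3): L=4.5076, (cx,cy)=(0.2241,0.9746)
member 5 (2-4): L=2.1190, (cx,cy)=(1.0000,0.0000)
member 6 (3-4): L=4.5308, (cx,cy)=(0.2448,-0.9696)
member 7 (3-5): L=2.2586, (cx,cy)=(0.9683,0.2497)
member 8 (4-5): L=5.0729, (cx,cy)=(0.2125,0.9772)
solve A·x = −loads:
  F[0-1] = -5543.1837 N (compression)
  F[0-2] = -3465.0448 N (compression)
  F[1-2] = +5269.6239 N (tension)
  F[1-3] = -2427.1151 N (compression)
  F[2-3] = -5261.4198 N (compression)
  F[2-4] = -1071.1484 N (compression)
  F[3-4] = +4345.0577 N (tension)
  F[3-5] = -4804.9703 N (compression)
  F[4-5] = -35.8443 N (compression)
  Rx@0 = +4660.3600 N
  Ry@0 = +5412.7726 N
  Ry@4 = -4177.8626 N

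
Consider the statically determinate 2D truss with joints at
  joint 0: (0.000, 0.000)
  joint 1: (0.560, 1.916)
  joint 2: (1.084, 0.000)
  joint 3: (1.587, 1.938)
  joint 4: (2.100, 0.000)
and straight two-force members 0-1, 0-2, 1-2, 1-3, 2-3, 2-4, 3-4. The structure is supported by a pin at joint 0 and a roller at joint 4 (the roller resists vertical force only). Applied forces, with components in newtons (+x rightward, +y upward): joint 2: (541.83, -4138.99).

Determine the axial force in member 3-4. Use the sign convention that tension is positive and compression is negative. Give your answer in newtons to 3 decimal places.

N=5 nodes, M=7 members, R=3 reactions → 2N=10, M+R=10
member 0 (0-1): L=1.9962, (cx,cy)=(0.2805,0.9598)
member 1 (0-2): L=1.0840, (cx,cy)=(1.0000,0.0000)
member 2 (1-2): L=1.9864, (cx,cy)=(0.2638,-0.9646)
member 3 (1-3): L=1.0272, (cx,cy)=(0.9998,0.0214)
member 4 (2-3): L=2.0022, (cx,cy)=(0.2512,0.9679)
member 5 (2-4): L=1.0160, (cx,cy)=(1.0000,0.0000)
member 6 (3-4): L=2.0047, (cx,cy)=(0.2559,-0.9667)
solve A·x = −loads:
  F[0-1] = -2086.2613 N (compression)
  F[0-2] = +1127.1068 N (tension)
  F[1-2] = +2051.0063 N (tension)
  F[1-3] = -1126.5884 N (compression)
  F[2-3] = +2232.2237 N (tension)
  F[2-4] = +565.5460 N (tension)
  F[3-4] = -2210.0917 N (compression)
  Rx@0 = -541.8300 N
  Ry@0 = +2002.4828 N
  Ry@4 = +2136.5072 N

-2210.092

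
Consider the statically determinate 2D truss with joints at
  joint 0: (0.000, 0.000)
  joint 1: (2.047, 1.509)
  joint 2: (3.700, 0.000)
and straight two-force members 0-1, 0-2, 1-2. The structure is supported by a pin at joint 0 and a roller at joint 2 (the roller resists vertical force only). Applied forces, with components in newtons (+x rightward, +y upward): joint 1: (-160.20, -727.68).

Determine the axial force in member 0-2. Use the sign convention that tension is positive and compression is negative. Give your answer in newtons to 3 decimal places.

369.431

N=3 nodes, M=3 members, R=3 reactions → 2N=6, M+R=6
member 0 (0-1): L=2.5431, (cx,cy)=(0.8049,0.5934)
member 1 (0-2): L=3.7000, (cx,cy)=(1.0000,0.0000)
member 2 (1-2): L=2.2382, (cx,cy)=(0.7385,-0.6742)
solve A·x = −loads:
  F[0-1] = -657.9863 N (compression)
  F[0-2] = +369.4312 N (tension)
  F[1-2] = -500.2158 N (compression)
  Rx@0 = +160.2000 N
  Ry@0 = +390.4316 N
  Ry@2 = +337.2484 N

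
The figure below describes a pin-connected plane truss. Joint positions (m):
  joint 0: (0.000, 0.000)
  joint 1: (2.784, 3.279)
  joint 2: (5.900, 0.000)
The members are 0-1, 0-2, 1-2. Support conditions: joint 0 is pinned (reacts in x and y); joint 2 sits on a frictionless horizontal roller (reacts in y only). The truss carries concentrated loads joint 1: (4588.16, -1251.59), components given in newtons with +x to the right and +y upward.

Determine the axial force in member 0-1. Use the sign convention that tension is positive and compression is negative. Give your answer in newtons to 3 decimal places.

N=3 nodes, M=3 members, R=3 reactions → 2N=6, M+R=6
member 0 (0-1): L=4.3015, (cx,cy)=(0.6472,0.7623)
member 1 (0-2): L=5.9000, (cx,cy)=(1.0000,0.0000)
member 2 (1-2): L=4.5234, (cx,cy)=(0.6889,-0.7249)
solve A·x = −loads:
  F[0-1] = +2477.9189 N (tension)
  F[0-2] = +2984.3934 N (tension)
  F[1-2] = -4332.3667 N (compression)
  Rx@0 = -4588.1600 N
  Ry@0 = -1888.9190 N
  Ry@2 = +3140.5090 N

2477.919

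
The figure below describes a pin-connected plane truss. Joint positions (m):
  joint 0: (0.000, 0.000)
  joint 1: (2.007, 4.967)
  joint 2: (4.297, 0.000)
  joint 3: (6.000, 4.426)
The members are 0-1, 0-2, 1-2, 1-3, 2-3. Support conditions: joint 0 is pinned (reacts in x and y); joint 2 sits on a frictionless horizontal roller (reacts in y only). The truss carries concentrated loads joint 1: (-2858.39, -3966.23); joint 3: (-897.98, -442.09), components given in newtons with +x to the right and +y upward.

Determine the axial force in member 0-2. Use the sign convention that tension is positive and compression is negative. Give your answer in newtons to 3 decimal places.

N=4 nodes, M=5 members, R=3 reactions → 2N=8, M+R=8
member 0 (0-1): L=5.3572, (cx,cy)=(0.3746,0.9272)
member 1 (0-2): L=4.2970, (cx,cy)=(1.0000,0.0000)
member 2 (1-2): L=5.4695, (cx,cy)=(0.4187,-0.9081)
member 3 (1-3): L=4.0295, (cx,cy)=(0.9909,-0.1343)
member 4 (2-3): L=4.7423, (cx,cy)=(0.3591,0.9333)
solve A·x = −loads:
  F[0-1] = -6651.9876 N (compression)
  F[0-2] = -1264.2762 N (compression)
  F[1-2] = +2527.2027 N (tension)
  F[1-3] = -698.1318 N (compression)
  F[2-3] = -574.1170 N (compression)
  Rx@0 = +3756.3700 N
  Ry@0 = +6167.5285 N
  Ry@2 = -1759.2085 N

-1264.276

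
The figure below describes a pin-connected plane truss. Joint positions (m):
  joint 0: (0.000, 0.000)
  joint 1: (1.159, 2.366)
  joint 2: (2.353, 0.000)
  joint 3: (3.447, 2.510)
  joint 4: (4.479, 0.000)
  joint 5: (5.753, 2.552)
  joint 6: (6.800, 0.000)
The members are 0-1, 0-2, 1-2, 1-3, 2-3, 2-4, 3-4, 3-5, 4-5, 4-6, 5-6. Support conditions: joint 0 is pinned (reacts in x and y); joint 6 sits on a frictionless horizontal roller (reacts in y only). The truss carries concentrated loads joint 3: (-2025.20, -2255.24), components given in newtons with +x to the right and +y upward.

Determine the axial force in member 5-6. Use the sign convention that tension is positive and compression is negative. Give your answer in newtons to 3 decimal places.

N=7 nodes, M=11 members, R=3 reactions → 2N=14, M+R=14
member 0 (0-1): L=2.6346, (cx,cy)=(0.4399,0.8980)
member 1 (0-2): L=2.3530, (cx,cy)=(1.0000,0.0000)
member 2 (1-2): L=2.6502, (cx,cy)=(0.4505,-0.8928)
member 3 (1-3): L=2.2925, (cx,cy)=(0.9980,0.0628)
member 4 (2-3): L=2.7381, (cx,cy)=(0.3996,0.9167)
member 5 (2-4): L=2.1260, (cx,cy)=(1.0000,0.0000)
member 6 (3-4): L=2.7139, (cx,cy)=(0.3803,-0.9249)
member 7 (3-5): L=2.3064, (cx,cy)=(0.9998,0.0182)
member 8 (4-5): L=2.8523, (cx,cy)=(0.4467,0.8947)
member 9 (4-6): L=2.3210, (cx,cy)=(1.0000,0.0000)
member 10 (5-6): L=2.7584, (cx,cy)=(0.3796,-0.9252)
solve A·x = −loads:
  F[0-1] = -2070.6947 N (compression)
  F[0-2] = -1114.2782 N (compression)
  F[1-2] = +1956.5819 N (tension)
  F[1-3] = -1795.9690 N (compression)
  F[2-3] = -1905.4665 N (compression)
  F[2-4] = +528.5592 N (tension)
  F[3-4] = -434.9608 N (compression)
  F[3-5] = -363.2178 N (compression)
  F[4-5] = +449.6273 N (tension)
  F[4-6] = +162.3304 N (tension)
  F[5-6] = -427.6756 N (compression)
  Rx@0 = +2025.2000 N
  Ry@0 = +1859.5694 N
  Ry@6 = +395.6706 N

-427.676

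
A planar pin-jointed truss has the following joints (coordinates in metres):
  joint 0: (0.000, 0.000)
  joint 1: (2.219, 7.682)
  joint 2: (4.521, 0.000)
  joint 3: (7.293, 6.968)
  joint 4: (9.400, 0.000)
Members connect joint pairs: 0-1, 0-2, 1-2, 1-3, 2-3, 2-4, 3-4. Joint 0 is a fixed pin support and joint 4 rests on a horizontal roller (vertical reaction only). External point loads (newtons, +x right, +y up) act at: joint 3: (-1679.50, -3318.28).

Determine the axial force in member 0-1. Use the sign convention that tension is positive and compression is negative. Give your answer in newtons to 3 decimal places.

-2070.071

N=5 nodes, M=7 members, R=3 reactions → 2N=10, M+R=10
member 0 (0-1): L=7.9961, (cx,cy)=(0.2775,0.9607)
member 1 (0-2): L=4.5210, (cx,cy)=(1.0000,0.0000)
member 2 (1-2): L=8.0195, (cx,cy)=(0.2871,-0.9579)
member 3 (1-3): L=5.1240, (cx,cy)=(0.9902,-0.1393)
member 4 (2-3): L=7.4991, (cx,cy)=(0.3696,0.9292)
member 5 (2-4): L=4.8790, (cx,cy)=(1.0000,0.0000)
member 6 (3-4): L=7.2796, (cx,cy)=(0.2894,-0.9572)
solve A·x = −loads:
  F[0-1] = -2070.0705 N (compression)
  F[0-2] = -1105.0318 N (compression)
  F[1-2] = +2255.6402 N (tension)
  F[1-3] = -1233.9896 N (compression)
  F[2-3] = -2325.4124 N (compression)
  F[2-4] = +402.0224 N (tension)
  F[3-4] = -1388.9700 N (compression)
  Rx@0 = +1679.5000 N
  Ry@0 = +1988.7630 N
  Ry@4 = +1329.5170 N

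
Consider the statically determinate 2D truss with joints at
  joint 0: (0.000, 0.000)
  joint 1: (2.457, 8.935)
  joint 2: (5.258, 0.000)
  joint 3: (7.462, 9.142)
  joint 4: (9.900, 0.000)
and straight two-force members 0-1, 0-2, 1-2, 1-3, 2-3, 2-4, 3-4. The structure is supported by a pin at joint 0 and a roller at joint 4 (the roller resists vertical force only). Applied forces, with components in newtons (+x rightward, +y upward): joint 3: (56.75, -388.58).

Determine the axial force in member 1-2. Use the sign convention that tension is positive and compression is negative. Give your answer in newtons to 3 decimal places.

44.275

N=5 nodes, M=7 members, R=3 reactions → 2N=10, M+R=10
member 0 (0-1): L=9.2667, (cx,cy)=(0.2651,0.9642)
member 1 (0-2): L=5.2580, (cx,cy)=(1.0000,0.0000)
member 2 (1-2): L=9.3638, (cx,cy)=(0.2991,-0.9542)
member 3 (1-3): L=5.0093, (cx,cy)=(0.9991,0.0413)
member 4 (2-3): L=9.4039, (cx,cy)=(0.2344,0.9721)
member 5 (2-4): L=4.6420, (cx,cy)=(1.0000,0.0000)
member 6 (3-4): L=9.4615, (cx,cy)=(0.2577,-0.9662)
solve A·x = −loads:
  F[0-1] = -44.8947 N (compression)
  F[0-2] = +68.6535 N (tension)
  F[1-2] = +44.2750 N (tension)
  F[1-3] = -25.1691 N (compression)
  F[2-3] = -43.4582 N (compression)
  F[2-4] = +92.0829 N (tension)
  F[3-4] = -357.3597 N (compression)
  Rx@0 = -56.7500 N
  Ry@0 = +43.2878 N
  Ry@4 = +345.2922 N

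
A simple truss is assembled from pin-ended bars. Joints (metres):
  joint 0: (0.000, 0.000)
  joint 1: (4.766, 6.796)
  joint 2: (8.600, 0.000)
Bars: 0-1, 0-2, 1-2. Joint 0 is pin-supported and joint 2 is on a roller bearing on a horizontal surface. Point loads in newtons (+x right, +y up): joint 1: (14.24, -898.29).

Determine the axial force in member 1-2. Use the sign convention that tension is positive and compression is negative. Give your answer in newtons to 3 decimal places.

-584.497

N=3 nodes, M=3 members, R=3 reactions → 2N=6, M+R=6
member 0 (0-1): L=8.3006, (cx,cy)=(0.5742,0.8187)
member 1 (0-2): L=8.6000, (cx,cy)=(1.0000,0.0000)
member 2 (1-2): L=7.8029, (cx,cy)=(0.4914,-0.8710)
solve A·x = −loads:
  F[0-1] = -475.3895 N (compression)
  F[0-2] = +287.1961 N (tension)
  F[1-2] = -584.4969 N (compression)
  Rx@0 = -14.2400 N
  Ry@0 = +389.2173 N
  Ry@2 = +509.0727 N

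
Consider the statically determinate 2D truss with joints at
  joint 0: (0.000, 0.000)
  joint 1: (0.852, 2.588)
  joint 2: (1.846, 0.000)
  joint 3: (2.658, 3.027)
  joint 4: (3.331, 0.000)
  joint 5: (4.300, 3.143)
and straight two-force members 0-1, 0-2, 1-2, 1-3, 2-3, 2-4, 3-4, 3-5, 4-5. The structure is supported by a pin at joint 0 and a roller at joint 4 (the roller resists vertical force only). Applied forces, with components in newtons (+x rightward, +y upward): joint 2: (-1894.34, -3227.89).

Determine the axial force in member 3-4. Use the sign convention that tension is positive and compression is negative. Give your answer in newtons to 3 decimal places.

-1832.538

N=6 nodes, M=9 members, R=3 reactions → 2N=12, M+R=12
member 0 (0-1): L=2.7246, (cx,cy)=(0.3127,0.9499)
member 1 (0-2): L=1.8460, (cx,cy)=(1.0000,0.0000)
member 2 (1-2): L=2.7723, (cx,cy)=(0.3585,-0.9335)
member 3 (1-3): L=1.8586, (cx,cy)=(0.9717,0.2362)
member 4 (2-3): L=3.1340, (cx,cy)=(0.2591,0.9659)
member 5 (2-4): L=1.4850, (cx,cy)=(1.0000,0.0000)
member 6 (3-4): L=3.1009, (cx,cy)=(0.2170,-0.9762)
member 7 (3-5): L=1.6461, (cx,cy)=(0.9975,0.0705)
member 8 (4-5): L=3.2890, (cx,cy)=(0.2946,0.9556)
solve A·x = −loads:
  F[0-1] = -1515.0081 N (compression)
  F[0-2] = -1420.5937 N (compression)
  F[1-2] = +1297.0679 N (tension)
  F[1-3] = -966.1398 N (compression)
  F[2-3] = +2088.3730 N (tension)
  F[2-4] = +397.7209 N (tension)
  F[3-4] = -1832.5375 N (compression)
  F[3-5] = +0.0000 N (tension)
  F[4-5] = +0.0000 N (tension)
  Rx@0 = +1894.3400 N
  Ry@0 = +1439.0323 N
  Ry@4 = +1788.8577 N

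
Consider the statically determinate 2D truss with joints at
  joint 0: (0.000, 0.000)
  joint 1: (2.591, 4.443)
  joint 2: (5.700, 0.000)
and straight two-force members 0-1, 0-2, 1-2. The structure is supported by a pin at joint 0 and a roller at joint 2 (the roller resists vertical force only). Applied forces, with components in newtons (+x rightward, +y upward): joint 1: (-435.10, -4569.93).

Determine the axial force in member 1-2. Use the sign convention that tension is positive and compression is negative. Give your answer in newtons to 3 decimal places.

N=3 nodes, M=3 members, R=3 reactions → 2N=6, M+R=6
member 0 (0-1): L=5.1433, (cx,cy)=(0.5038,0.8638)
member 1 (0-2): L=5.7000, (cx,cy)=(1.0000,0.0000)
member 2 (1-2): L=5.4227, (cx,cy)=(0.5733,-0.8193)
solve A·x = −loads:
  F[0-1] = -3278.1041 N (compression)
  F[0-2] = +1216.2850 N (tension)
  F[1-2] = -2121.4538 N (compression)
  Rx@0 = +435.1000 N
  Ry@0 = +2831.7652 N
  Ry@2 = +1738.1648 N

-2121.454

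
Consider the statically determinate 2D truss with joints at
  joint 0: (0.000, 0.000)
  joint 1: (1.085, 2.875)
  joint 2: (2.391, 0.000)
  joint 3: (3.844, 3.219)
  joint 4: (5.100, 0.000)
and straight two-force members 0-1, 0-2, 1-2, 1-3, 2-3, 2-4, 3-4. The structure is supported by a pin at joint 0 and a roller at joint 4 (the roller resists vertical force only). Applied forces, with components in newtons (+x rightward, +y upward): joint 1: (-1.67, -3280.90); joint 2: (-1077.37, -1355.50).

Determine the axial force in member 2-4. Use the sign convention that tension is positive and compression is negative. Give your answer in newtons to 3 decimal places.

N=5 nodes, M=7 members, R=3 reactions → 2N=10, M+R=10
member 0 (0-1): L=3.0729, (cx,cy)=(0.3531,0.9356)
member 1 (0-2): L=2.3910, (cx,cy)=(1.0000,0.0000)
member 2 (1-2): L=3.1577, (cx,cy)=(0.4136,-0.9105)
member 3 (1-3): L=2.7804, (cx,cy)=(0.9923,0.1237)
member 4 (2-3): L=3.5317, (cx,cy)=(0.4114,0.9114)
member 5 (2-4): L=2.7090, (cx,cy)=(1.0000,0.0000)
member 6 (3-4): L=3.4554, (cx,cy)=(0.3635,-0.9316)
solve A·x = −loads:
  F[0-1] = -3531.3013 N (compression)
  F[0-2] = +167.8064 N (tension)
  F[1-2] = -137.5178 N (compression)
  F[1-3] = -1197.5016 N (compression)
  F[2-3] = +1624.5609 N (tension)
  F[2-4] = +519.9365 N (tension)
  F[3-4] = -1430.3874 N (compression)
  Rx@0 = +1079.0400 N
  Ry@0 = +3303.8557 N
  Ry@4 = +1332.5443 N

519.937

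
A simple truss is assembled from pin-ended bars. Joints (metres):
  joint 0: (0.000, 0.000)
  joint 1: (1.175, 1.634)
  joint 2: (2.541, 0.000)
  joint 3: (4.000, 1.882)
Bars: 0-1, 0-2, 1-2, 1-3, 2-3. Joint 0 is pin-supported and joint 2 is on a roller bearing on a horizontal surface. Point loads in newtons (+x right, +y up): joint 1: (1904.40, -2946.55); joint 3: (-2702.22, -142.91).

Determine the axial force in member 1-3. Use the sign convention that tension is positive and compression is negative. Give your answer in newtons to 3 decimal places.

N=4 nodes, M=5 members, R=3 reactions → 2N=8, M+R=8
member 0 (0-1): L=2.0126, (cx,cy)=(0.5838,0.8119)
member 1 (0-2): L=2.5410, (cx,cy)=(1.0000,0.0000)
member 2 (1-2): L=2.1298, (cx,cy)=(0.6414,-0.7672)
member 3 (1-3): L=2.8359, (cx,cy)=(0.9962,0.0875)
member 4 (2-3): L=2.3813, (cx,cy)=(0.6127,0.7903)
solve A·x = −loads:
  F[0-1] = -2806.7308 N (compression)
  F[0-2] = +840.8065 N (tension)
  F[1-2] = -1188.6060 N (compression)
  F[1-3] = -2791.3674 N (compression)
  F[2-3] = +128.0471 N (tension)
  Rx@0 = +797.8200 N
  Ry@0 = +2278.7367 N
  Ry@2 = +810.7233 N

-2791.367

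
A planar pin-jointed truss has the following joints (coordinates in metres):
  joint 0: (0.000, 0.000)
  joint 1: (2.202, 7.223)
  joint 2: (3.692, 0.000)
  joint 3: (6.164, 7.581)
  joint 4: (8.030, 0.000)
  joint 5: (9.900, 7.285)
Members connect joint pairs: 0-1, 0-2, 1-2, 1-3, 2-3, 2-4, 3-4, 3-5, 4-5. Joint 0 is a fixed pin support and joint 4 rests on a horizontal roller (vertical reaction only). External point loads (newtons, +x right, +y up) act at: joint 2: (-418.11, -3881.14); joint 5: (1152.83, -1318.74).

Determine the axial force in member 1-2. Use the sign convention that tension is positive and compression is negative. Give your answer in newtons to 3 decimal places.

724.936

N=6 nodes, M=9 members, R=3 reactions → 2N=12, M+R=12
member 0 (0-1): L=7.5512, (cx,cy)=(0.2916,0.9565)
member 1 (0-2): L=3.6920, (cx,cy)=(1.0000,0.0000)
member 2 (1-2): L=7.3751, (cx,cy)=(0.2020,-0.9794)
member 3 (1-3): L=3.9781, (cx,cy)=(0.9959,0.0900)
member 4 (2-3): L=7.9739, (cx,cy)=(0.3100,0.9507)
member 5 (2-4): L=4.3380, (cx,cy)=(1.0000,0.0000)
member 6 (3-4): L=7.8073, (cx,cy)=(0.2390,-0.9710)
member 7 (3-5): L=3.7477, (cx,cy)=(0.9969,-0.0790)
member 8 (4-5): L=7.5212, (cx,cy)=(0.2486,0.9686)
solve A·x = −loads:
  F[0-1] = -777.5001 N (compression)
  F[0-2] = +961.4464 N (tension)
  F[1-2] = +724.9363 N (tension)
  F[1-3] = -374.7069 N (compression)
  F[2-3] = +3335.4844 N (tension)
  F[2-4] = +491.9723 N (tension)
  F[3-4] = -3350.3351 N (compression)
  F[3-5] = +1466.1945 N (tension)
  F[4-5] = -1241.9366 N (compression)
  Rx@0 = -734.7200 N
  Ry@0 = +743.7080 N
  Ry@4 = +4456.1720 N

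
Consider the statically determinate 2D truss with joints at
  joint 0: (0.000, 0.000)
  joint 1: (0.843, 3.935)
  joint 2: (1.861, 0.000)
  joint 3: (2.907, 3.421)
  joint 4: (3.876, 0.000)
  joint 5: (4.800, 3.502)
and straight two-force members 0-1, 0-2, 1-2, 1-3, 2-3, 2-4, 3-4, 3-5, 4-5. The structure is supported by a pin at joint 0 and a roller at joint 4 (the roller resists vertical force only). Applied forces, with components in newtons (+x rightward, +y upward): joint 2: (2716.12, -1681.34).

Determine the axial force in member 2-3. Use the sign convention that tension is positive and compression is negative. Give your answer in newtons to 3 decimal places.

N=6 nodes, M=9 members, R=3 reactions → 2N=12, M+R=12
member 0 (0-1): L=4.0243, (cx,cy)=(0.2095,0.9778)
member 1 (0-2): L=1.8610, (cx,cy)=(1.0000,0.0000)
member 2 (1-2): L=4.0645, (cx,cy)=(0.2505,-0.9681)
member 3 (1-3): L=2.1270, (cx,cy)=(0.9704,-0.2417)
member 4 (2-3): L=3.5773, (cx,cy)=(0.2924,0.9563)
member 5 (2-4): L=2.0150, (cx,cy)=(1.0000,0.0000)
member 6 (3-4): L=3.5556, (cx,cy)=(0.2725,-0.9621)
member 7 (3-5): L=1.8947, (cx,cy)=(0.9991,0.0428)
member 8 (4-5): L=3.6218, (cx,cy)=(0.2551,0.9669)
solve A·x = −loads:
  F[0-1] = -893.9040 N (compression)
  F[0-2] = +2903.3734 N (tension)
  F[1-2] = +1016.5030 N (tension)
  F[1-3] = -455.3398 N (compression)
  F[2-3] = +729.0993 N (tension)
  F[2-4] = +228.6593 N (tension)
  F[3-4] = -839.0280 N (compression)
  F[3-5] = -0.0000 N (compression)
  F[4-5] = +0.0000 N (tension)
  Rx@0 = -2716.1200 N
  Ry@0 = +874.0712 N
  Ry@4 = +807.2688 N

729.099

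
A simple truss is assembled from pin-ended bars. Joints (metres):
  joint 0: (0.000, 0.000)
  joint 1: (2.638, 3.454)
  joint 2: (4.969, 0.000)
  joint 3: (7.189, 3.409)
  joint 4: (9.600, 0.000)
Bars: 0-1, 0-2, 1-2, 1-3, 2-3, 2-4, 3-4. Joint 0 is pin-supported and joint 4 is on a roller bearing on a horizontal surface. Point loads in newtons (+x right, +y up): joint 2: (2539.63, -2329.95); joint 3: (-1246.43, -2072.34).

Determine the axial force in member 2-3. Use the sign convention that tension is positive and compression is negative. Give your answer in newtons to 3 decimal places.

N=5 nodes, M=7 members, R=3 reactions → 2N=10, M+R=10
member 0 (0-1): L=4.3462, (cx,cy)=(0.6070,0.7947)
member 1 (0-2): L=4.9690, (cx,cy)=(1.0000,0.0000)
member 2 (1-2): L=4.1670, (cx,cy)=(0.5594,-0.8289)
member 3 (1-3): L=4.5512, (cx,cy)=(1.0000,-0.0099)
member 4 (2-3): L=4.0681, (cx,cy)=(0.5457,0.8380)
member 5 (2-4): L=4.6310, (cx,cy)=(1.0000,0.0000)
member 6 (3-4): L=4.1754, (cx,cy)=(0.5774,-0.8164)
solve A·x = −loads:
  F[0-1] = -2626.1089 N (compression)
  F[0-2] = +2887.1739 N (tension)
  F[1-2] = +2553.8917 N (tension)
  F[1-3] = -3022.7652 N (compression)
  F[2-3] = +254.2221 N (tension)
  F[2-4] = +1637.4571 N (tension)
  F[3-4] = -2835.7880 N (compression)
  Rx@0 = -1293.2000 N
  Ry@0 = +2087.0302 N
  Ry@4 = +2315.2598 N

254.222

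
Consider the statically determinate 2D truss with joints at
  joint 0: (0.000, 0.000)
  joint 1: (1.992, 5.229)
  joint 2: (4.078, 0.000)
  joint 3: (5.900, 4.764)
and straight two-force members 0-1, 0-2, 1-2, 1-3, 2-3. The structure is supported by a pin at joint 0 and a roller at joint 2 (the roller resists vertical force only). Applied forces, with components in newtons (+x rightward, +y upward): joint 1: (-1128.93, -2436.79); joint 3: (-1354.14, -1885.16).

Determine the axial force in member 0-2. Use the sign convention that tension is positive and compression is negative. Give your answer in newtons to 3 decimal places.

-1174.989

N=4 nodes, M=5 members, R=3 reactions → 2N=8, M+R=8
member 0 (0-1): L=5.5956, (cx,cy)=(0.3560,0.9345)
member 1 (0-2): L=4.0780, (cx,cy)=(1.0000,0.0000)
member 2 (1-2): L=5.6297, (cx,cy)=(0.3705,-0.9288)
member 3 (1-3): L=3.9356, (cx,cy)=(0.9930,-0.1182)
member 4 (2-3): L=5.1005, (cx,cy)=(0.3572,0.9340)
solve A·x = −loads:
  F[0-1] = -3674.4331 N (compression)
  F[0-2] = -1174.9890 N (compression)
  F[1-2] = +1150.9029 N (tension)
  F[1-3] = -609.8705 N (compression)
  F[2-3] = -2095.4754 N (compression)
  Rx@0 = +2483.0700 N
  Ry@0 = +3433.7127 N
  Ry@2 = +888.2373 N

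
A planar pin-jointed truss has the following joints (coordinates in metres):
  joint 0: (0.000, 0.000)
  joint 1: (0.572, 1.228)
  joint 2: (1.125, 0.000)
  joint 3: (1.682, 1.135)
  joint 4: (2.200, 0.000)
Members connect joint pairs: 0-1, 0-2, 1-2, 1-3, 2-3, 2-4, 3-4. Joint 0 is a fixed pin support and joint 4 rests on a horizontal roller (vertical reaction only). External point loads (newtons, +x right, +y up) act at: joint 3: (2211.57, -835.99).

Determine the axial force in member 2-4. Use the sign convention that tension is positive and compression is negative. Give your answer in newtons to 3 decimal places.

812.425

N=5 nodes, M=7 members, R=3 reactions → 2N=10, M+R=10
member 0 (0-1): L=1.3547, (cx,cy)=(0.4222,0.9065)
member 1 (0-2): L=1.1250, (cx,cy)=(1.0000,0.0000)
member 2 (1-2): L=1.3468, (cx,cy)=(0.4106,-0.9118)
member 3 (1-3): L=1.1139, (cx,cy)=(0.9965,-0.0835)
member 4 (2-3): L=1.2643, (cx,cy)=(0.4406,0.8977)
member 5 (2-4): L=1.0750, (cx,cy)=(1.0000,0.0000)
member 6 (3-4): L=1.2476, (cx,cy)=(0.4152,-0.9097)
solve A·x = −loads:
  F[0-1] = +1041.5305 N (tension)
  F[0-2] = +1771.7954 N (tension)
  F[1-2] = -1118.0405 N (compression)
  F[1-3] = +902.0044 N (tension)
  F[2-3] = +1135.5833 N (tension)
  F[2-4] = +812.4255 N (tension)
  F[3-4] = -1956.7492 N (compression)
  Rx@0 = -2211.5700 N
  Ry@0 = -944.1314 N
  Ry@4 = +1780.1214 N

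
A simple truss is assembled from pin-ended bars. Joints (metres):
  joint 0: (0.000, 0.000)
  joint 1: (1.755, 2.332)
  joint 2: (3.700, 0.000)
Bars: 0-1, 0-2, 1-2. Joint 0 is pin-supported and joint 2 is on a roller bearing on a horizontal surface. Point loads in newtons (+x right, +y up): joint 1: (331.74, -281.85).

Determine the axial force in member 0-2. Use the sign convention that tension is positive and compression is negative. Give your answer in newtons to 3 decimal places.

N=3 nodes, M=3 members, R=3 reactions → 2N=6, M+R=6
member 0 (0-1): L=2.9186, (cx,cy)=(0.6013,0.7990)
member 1 (0-2): L=3.7000, (cx,cy)=(1.0000,0.0000)
member 2 (1-2): L=3.0367, (cx,cy)=(0.6405,-0.7680)
solve A·x = −loads:
  F[0-1] = +76.2494 N (tension)
  F[0-2] = +285.8901 N (tension)
  F[1-2] = -446.3488 N (compression)
  Rx@0 = -331.7400 N
  Ry@0 = -60.9242 N
  Ry@2 = +342.7742 N

285.890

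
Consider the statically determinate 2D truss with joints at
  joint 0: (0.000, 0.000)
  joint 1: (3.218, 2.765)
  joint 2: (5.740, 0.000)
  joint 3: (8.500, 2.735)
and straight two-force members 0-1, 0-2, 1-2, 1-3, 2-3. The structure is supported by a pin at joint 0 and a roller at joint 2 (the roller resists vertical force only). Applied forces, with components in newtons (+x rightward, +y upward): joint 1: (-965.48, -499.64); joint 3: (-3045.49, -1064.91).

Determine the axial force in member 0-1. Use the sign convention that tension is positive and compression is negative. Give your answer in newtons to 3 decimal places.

N=4 nodes, M=5 members, R=3 reactions → 2N=8, M+R=8
member 0 (0-1): L=4.2427, (cx,cy)=(0.7585,0.6517)
member 1 (0-2): L=5.7400, (cx,cy)=(1.0000,0.0000)
member 2 (1-2): L=3.7424, (cx,cy)=(0.6739,-0.7388)
member 3 (1-3): L=5.2821, (cx,cy)=(1.0000,-0.0057)
member 4 (2-3): L=3.8856, (cx,cy)=(0.7103,0.7039)
solve A·x = −loads:
  F[0-1] = -2491.4368 N (compression)
  F[0-2] = -2121.2797 N (compression)
  F[1-2] = +1536.4459 N (tension)
  F[1-3] = -1959.6458 N (compression)
  F[2-3] = -1528.7211 N (compression)
  Rx@0 = +4010.9700 N
  Ry@0 = +1623.6773 N
  Ry@2 = -59.1273 N

-2491.437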